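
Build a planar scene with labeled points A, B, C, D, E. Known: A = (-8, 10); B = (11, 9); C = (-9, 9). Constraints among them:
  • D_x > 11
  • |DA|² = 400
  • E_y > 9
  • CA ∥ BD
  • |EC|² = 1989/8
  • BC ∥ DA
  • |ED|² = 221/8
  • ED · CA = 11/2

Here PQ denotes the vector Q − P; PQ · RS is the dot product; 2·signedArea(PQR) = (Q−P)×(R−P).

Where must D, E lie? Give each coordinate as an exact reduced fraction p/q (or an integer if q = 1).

1. D_x = 12  [BC ∥ DA ∩ CA ∥ BD]
2. D_y = 10  [BC ∥ DA ∩ CA ∥ BD]
   → D = (12, 10)
3. E_x = 27/4  [line -1·x + -1·y + 33/2 = 0 ∩ |ED|² = 221/8]
4. E_y = 39/4  [line -1·x + -1·y + 33/2 = 0 ∩ |ED|² = 221/8]
   → E = (27/4, 39/4)

D = (12, 10)
E = (27/4, 39/4)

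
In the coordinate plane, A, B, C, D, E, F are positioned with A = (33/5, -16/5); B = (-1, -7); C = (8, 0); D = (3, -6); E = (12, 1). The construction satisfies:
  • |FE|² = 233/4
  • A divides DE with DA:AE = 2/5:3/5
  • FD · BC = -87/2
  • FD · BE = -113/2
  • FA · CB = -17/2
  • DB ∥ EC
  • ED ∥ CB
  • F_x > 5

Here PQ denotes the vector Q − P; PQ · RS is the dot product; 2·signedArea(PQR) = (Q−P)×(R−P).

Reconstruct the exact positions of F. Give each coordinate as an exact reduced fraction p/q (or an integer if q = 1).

F = (11/2, -3)

1. F_x = 11/2  [FA · CB = -17/2 ∩ FD · BE = -113/2]
2. F_y = -3  [FA · CB = -17/2 ∩ FD · BE = -113/2]
   → F = (11/2, -3)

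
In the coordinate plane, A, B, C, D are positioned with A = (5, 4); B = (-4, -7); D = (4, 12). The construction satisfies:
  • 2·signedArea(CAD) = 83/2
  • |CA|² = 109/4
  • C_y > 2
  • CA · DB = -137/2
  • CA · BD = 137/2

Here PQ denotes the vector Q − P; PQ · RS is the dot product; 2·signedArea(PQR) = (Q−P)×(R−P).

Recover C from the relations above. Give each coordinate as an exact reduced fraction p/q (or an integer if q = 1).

C = (0, 5/2)

1. C_x = 0  [CA · DB = -137/2 ∩ 2·signedArea(CAD) = 83/2]
2. C_y = 5/2  [CA · DB = -137/2 ∩ 2·signedArea(CAD) = 83/2]
   → C = (0, 5/2)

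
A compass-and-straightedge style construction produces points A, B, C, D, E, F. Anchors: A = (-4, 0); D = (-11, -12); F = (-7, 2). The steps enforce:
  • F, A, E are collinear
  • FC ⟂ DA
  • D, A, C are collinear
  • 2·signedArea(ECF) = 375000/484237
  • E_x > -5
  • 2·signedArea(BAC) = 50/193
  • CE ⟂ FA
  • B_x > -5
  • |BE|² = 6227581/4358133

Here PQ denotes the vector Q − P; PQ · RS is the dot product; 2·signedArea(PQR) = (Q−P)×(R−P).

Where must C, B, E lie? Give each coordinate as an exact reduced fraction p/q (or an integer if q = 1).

1. C_x = -751/193  [D, A, C are collinear ∩ FC ⟂ DA]
2. C_y = 36/193  [D, A, C are collinear ∩ FC ⟂ DA]
   → C = (-751/193, 36/193)
3. E_x = -10063/2509  [F, A, E are collinear ∩ CE ⟂ FA]
4. E_y = 18/2509  [F, A, E are collinear ∩ CE ⟂ FA]
   → E = (-10063/2509, 18/2509)
5. B_x = -958/193  [line -36/193·x + 21/193·y + -194/193 = 0 ∩ |BE|² = 6227581/4358133]
6. B_y = 422/579  [line -36/193·x + 21/193·y + -194/193 = 0 ∩ |BE|² = 6227581/4358133]
   → B = (-958/193, 422/579)

B = (-958/193, 422/579)
C = (-751/193, 36/193)
E = (-10063/2509, 18/2509)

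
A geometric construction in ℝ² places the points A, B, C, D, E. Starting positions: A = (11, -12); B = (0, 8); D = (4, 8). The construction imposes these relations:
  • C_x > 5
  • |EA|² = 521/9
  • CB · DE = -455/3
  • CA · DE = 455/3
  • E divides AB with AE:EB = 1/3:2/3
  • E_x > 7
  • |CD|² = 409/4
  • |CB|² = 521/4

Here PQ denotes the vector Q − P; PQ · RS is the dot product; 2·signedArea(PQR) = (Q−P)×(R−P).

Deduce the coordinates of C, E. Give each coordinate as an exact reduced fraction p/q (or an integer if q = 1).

1. E_x = 22/3  [E divides AB with AE:EB = 1/3:2/3]
2. E_y = -16/3  [E divides AB with AE:EB = 1/3:2/3]
   → E = (22/3, -16/3)
3. C_x = 11/2  [line -10/3·x + 40/3·y + 45 = 0 ∩ |CB|² = 521/4]
4. C_y = -2  [line -10/3·x + 40/3·y + 45 = 0 ∩ |CB|² = 521/4]
   → C = (11/2, -2)

C = (11/2, -2)
E = (22/3, -16/3)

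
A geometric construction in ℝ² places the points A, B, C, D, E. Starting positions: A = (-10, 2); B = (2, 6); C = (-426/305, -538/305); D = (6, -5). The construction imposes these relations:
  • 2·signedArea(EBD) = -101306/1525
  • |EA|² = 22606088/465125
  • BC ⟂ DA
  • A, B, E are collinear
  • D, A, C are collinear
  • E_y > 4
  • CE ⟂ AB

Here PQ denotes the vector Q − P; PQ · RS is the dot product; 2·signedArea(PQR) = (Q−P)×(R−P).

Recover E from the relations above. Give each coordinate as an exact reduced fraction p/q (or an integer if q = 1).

1. E_x = -5164/1525  [A, B, E are collinear ∩ CE ⟂ AB]
2. E_y = 6412/1525  [A, B, E are collinear ∩ CE ⟂ AB]
   → E = (-5164/1525, 6412/1525)

E = (-5164/1525, 6412/1525)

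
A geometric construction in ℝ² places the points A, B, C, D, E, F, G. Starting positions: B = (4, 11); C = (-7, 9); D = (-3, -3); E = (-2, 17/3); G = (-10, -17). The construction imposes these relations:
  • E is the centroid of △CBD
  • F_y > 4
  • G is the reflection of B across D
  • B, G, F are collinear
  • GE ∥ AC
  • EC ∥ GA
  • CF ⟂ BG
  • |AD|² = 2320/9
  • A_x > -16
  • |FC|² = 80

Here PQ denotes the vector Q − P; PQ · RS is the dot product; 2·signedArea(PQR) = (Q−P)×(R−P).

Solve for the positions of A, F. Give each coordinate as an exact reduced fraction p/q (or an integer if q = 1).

A = (-15, -41/3)
F = (1, 5)

1. A_x = -15  [GE ∥ AC ∩ EC ∥ GA]
2. A_y = -41/3  [GE ∥ AC ∩ EC ∥ GA]
   → A = (-15, -41/3)
3. F_x = 1  [B, G, F are collinear ∩ CF ⟂ BG]
4. F_y = 5  [B, G, F are collinear ∩ CF ⟂ BG]
   → F = (1, 5)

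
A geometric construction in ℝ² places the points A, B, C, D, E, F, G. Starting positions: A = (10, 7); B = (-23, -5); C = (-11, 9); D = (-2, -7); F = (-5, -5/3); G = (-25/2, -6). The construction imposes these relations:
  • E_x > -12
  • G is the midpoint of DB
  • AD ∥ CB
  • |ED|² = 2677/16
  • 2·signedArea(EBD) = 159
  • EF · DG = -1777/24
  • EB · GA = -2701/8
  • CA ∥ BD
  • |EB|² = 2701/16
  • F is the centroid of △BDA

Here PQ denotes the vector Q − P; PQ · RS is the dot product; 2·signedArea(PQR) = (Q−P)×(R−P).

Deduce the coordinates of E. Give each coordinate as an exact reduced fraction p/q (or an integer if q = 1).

E = (-47/4, 3/2)

1. E_x = -47/4  [EB · GA = -2701/8 ∩ EF · DG = -1777/24]
2. E_y = 3/2  [EB · GA = -2701/8 ∩ EF · DG = -1777/24]
   → E = (-47/4, 3/2)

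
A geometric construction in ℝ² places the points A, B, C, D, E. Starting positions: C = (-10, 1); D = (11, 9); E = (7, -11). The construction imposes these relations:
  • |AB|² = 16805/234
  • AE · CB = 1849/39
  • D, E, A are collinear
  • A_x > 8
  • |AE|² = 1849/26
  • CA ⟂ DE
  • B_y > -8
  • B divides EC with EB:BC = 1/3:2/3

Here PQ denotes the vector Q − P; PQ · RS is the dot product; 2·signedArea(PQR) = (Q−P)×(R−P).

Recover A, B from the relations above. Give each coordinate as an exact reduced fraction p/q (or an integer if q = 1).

A = (225/26, -71/26)
B = (4/3, -7)

1. A_x = 225/26  [D, E, A are collinear ∩ CA ⟂ DE]
2. A_y = -71/26  [D, E, A are collinear ∩ CA ⟂ DE]
   → A = (225/26, -71/26)
3. B_x = 4/3  [B divides EC with EB:BC = 1/3:2/3]
4. B_y = -7  [B divides EC with EB:BC = 1/3:2/3]
   → B = (4/3, -7)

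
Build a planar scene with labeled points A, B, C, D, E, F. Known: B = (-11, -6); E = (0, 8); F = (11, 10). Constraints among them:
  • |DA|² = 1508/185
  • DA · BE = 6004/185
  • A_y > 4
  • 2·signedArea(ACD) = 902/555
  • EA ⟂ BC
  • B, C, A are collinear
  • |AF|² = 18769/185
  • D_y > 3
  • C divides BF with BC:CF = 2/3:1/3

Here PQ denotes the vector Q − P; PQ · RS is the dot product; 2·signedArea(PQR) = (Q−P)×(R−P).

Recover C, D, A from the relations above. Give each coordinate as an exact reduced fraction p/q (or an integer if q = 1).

1. C_x = 11/3  [C divides BF with BC:CF = 2/3:1/3]
2. C_y = 14/3  [C divides BF with BC:CF = 2/3:1/3]
   → C = (11/3, 14/3)
3. A_x = 528/185  [B, C, A are collinear ∩ EA ⟂ BC]
4. A_y = 754/185  [B, C, A are collinear ∩ EA ⟂ BC]
   → A = (528/185, 754/185)
5. D_x = 0  [DA · BE = 6004/185 ∩ 2·signedArea(ACD) = 902/555]
6. D_y = 4  [DA · BE = 6004/185 ∩ 2·signedArea(ACD) = 902/555]
   → D = (0, 4)

A = (528/185, 754/185)
C = (11/3, 14/3)
D = (0, 4)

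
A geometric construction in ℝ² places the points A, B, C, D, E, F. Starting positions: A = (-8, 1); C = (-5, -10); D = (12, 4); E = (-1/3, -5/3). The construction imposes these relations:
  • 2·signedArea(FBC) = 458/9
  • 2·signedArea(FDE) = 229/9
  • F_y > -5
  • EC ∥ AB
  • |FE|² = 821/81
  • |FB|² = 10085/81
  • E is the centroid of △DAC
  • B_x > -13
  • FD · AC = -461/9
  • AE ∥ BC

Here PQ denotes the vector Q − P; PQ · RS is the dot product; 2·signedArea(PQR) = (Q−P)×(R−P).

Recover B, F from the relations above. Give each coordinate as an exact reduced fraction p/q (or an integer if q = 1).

1. B_x = -38/3  [AE ∥ BC ∩ EC ∥ AB]
2. B_y = -22/3  [AE ∥ BC ∩ EC ∥ AB]
   → B = (-38/3, -22/3)
3. F_x = -17/9  [FD · AC = -461/9 ∩ 2·signedArea(FDE) = 229/9]
4. F_y = -40/9  [FD · AC = -461/9 ∩ 2·signedArea(FDE) = 229/9]
   → F = (-17/9, -40/9)

B = (-38/3, -22/3)
F = (-17/9, -40/9)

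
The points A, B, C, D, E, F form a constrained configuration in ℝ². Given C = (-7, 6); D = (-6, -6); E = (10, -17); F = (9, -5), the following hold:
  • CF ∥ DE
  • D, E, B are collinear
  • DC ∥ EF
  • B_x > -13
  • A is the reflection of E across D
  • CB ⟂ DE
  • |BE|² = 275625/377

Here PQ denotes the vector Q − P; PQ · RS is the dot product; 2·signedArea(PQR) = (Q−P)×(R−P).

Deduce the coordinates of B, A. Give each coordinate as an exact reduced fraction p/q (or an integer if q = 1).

A = (-22, 5)
B = (-4630/377, -634/377)

1. B_x = -4630/377  [D, E, B are collinear ∩ CB ⟂ DE]
2. B_y = -634/377  [D, E, B are collinear ∩ CB ⟂ DE]
   → B = (-4630/377, -634/377)
3. A_x = -22  [A is the reflection of E across D]
4. A_y = 5  [A is the reflection of E across D]
   → A = (-22, 5)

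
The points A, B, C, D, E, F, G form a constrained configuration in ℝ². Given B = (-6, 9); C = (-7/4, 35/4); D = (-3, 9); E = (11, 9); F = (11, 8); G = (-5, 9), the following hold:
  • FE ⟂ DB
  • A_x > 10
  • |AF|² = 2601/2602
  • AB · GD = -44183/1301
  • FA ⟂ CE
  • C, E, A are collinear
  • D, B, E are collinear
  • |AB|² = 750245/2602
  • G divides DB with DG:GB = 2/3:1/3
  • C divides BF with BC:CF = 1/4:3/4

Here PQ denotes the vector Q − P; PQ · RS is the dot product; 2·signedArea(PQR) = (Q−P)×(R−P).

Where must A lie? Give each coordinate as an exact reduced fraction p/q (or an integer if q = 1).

A = (28571/2602, 23417/2602)

1. A_x = 28571/2602  [C, E, A are collinear ∩ FA ⟂ CE]
2. A_y = 23417/2602  [C, E, A are collinear ∩ FA ⟂ CE]
   → A = (28571/2602, 23417/2602)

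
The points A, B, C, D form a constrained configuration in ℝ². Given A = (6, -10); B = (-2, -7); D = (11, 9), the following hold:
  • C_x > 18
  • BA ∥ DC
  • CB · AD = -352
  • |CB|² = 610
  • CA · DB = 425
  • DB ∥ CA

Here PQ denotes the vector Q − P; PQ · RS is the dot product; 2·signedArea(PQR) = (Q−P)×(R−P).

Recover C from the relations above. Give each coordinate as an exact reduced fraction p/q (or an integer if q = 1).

C = (19, 6)

1. C_x = 19  [DB ∥ CA ∩ BA ∥ DC]
2. C_y = 6  [DB ∥ CA ∩ BA ∥ DC]
   → C = (19, 6)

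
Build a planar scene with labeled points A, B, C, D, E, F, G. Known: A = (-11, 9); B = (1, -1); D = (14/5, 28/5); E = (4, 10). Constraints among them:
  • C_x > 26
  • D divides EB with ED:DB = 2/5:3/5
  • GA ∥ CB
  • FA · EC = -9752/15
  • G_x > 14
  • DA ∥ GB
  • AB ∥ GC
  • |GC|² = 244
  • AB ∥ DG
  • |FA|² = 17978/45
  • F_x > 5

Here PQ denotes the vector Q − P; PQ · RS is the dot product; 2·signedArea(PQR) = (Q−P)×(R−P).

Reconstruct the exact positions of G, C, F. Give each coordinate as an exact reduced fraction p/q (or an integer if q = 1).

1. G_x = 74/5  [DA ∥ GB ∩ AB ∥ DG]
2. G_y = -22/5  [DA ∥ GB ∩ AB ∥ DG]
   → G = (74/5, -22/5)
3. C_x = 134/5  [GA ∥ CB ∩ AB ∥ GC]
4. C_y = -72/5  [GA ∥ CB ∩ AB ∥ GC]
   → C = (134/5, -72/5)
5. F_x = 28/5  [line -114/5·x + 122/5·y + 2696/15 = 0 ∩ |FA|² = 17978/45]
6. F_y = -32/15  [line -114/5·x + 122/5·y + 2696/15 = 0 ∩ |FA|² = 17978/45]
   → F = (28/5, -32/15)

C = (134/5, -72/5)
F = (28/5, -32/15)
G = (74/5, -22/5)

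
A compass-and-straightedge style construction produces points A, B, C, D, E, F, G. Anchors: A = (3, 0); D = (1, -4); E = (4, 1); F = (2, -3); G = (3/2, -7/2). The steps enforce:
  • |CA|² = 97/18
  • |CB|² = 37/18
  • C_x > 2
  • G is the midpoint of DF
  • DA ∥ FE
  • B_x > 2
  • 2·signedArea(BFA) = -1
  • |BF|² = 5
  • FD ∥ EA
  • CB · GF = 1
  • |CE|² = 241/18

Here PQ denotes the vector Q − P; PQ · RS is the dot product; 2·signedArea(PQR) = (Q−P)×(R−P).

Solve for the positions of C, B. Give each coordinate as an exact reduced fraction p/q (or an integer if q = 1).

B = (3, -1)
C = (13/6, -13/6)

1. B_x = 3  [line -3·x + 1·y + 10 = 0 ∩ |BF|² = 5]
2. B_y = -1  [line -3·x + 1·y + 10 = 0 ∩ |BF|² = 5]
   → B = (3, -1)
3. C_x = 13/6  [line -1/2·x + -1/2·y + 0 = 0 ∩ |CA|² = 97/18]
4. C_y = -13/6  [line -1/2·x + -1/2·y + 0 = 0 ∩ |CA|² = 97/18]
   → C = (13/6, -13/6)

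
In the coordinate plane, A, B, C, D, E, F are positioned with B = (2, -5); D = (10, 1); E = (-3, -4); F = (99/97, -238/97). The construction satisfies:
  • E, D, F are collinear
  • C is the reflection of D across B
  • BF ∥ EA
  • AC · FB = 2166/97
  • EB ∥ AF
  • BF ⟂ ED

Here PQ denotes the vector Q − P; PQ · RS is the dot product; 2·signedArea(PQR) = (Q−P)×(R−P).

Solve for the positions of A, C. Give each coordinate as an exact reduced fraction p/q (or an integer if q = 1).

A = (-386/97, -141/97)
C = (-6, -11)

1. A_x = -386/97  [EB ∥ AF ∩ BF ∥ EA]
2. A_y = -141/97  [EB ∥ AF ∩ BF ∥ EA]
   → A = (-386/97, -141/97)
3. C_x = -6  [C is the reflection of D across B]
4. C_y = -11  [C is the reflection of D across B]
   → C = (-6, -11)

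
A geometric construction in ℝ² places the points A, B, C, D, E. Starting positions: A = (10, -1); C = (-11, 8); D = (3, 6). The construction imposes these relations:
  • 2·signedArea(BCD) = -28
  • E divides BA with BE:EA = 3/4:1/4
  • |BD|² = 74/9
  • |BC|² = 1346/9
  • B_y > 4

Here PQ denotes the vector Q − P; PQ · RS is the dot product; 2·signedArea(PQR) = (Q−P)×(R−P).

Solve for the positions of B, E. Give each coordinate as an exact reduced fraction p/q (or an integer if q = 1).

1. B_x = 2/3  [line 2·x + 14·y + -62 = 0 ∩ |BD|² = 74/9]
2. B_y = 13/3  [line 2·x + 14·y + -62 = 0 ∩ |BD|² = 74/9]
   → B = (2/3, 13/3)
3. E_x = 23/3  [E divides BA with BE:EA = 3/4:1/4]
4. E_y = 1/3  [E divides BA with BE:EA = 3/4:1/4]
   → E = (23/3, 1/3)

B = (2/3, 13/3)
E = (23/3, 1/3)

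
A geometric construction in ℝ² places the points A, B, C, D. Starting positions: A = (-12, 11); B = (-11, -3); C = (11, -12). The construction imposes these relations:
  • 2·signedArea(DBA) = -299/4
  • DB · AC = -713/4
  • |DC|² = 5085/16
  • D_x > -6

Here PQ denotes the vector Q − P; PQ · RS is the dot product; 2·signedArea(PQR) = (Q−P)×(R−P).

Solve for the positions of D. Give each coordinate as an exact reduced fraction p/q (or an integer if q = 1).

1. D_x = -11/2  [DB · AC = -713/4 ∩ 2·signedArea(DBA) = -299/4]
2. D_y = -21/4  [DB · AC = -713/4 ∩ 2·signedArea(DBA) = -299/4]
   → D = (-11/2, -21/4)

D = (-11/2, -21/4)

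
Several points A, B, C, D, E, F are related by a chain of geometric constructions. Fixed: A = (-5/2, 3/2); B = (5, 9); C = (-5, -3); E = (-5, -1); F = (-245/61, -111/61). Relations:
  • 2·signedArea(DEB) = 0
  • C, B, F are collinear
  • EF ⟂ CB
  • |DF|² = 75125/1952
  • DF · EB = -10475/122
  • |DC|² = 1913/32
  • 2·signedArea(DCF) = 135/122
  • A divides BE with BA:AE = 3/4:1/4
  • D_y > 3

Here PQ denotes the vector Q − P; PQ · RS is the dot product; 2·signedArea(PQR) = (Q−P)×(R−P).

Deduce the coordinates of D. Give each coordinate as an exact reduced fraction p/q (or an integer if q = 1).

1. D_x = -5/8  [2·signedArea(DEB) = 0 ∩ DF · EB = -10475/122]
2. D_y = 27/8  [2·signedArea(DEB) = 0 ∩ DF · EB = -10475/122]
   → D = (-5/8, 27/8)

D = (-5/8, 27/8)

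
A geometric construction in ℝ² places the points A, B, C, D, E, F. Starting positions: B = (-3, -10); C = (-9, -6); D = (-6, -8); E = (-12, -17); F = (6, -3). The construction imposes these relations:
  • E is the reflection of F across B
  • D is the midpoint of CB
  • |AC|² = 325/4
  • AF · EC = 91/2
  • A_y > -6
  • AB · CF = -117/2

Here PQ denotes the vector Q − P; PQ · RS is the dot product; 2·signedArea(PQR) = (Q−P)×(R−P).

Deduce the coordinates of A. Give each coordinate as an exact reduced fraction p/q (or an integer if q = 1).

A = (0, -11/2)

1. A_x = 0  [AB · CF = -117/2 ∩ AF · EC = 91/2]
2. A_y = -11/2  [AB · CF = -117/2 ∩ AF · EC = 91/2]
   → A = (0, -11/2)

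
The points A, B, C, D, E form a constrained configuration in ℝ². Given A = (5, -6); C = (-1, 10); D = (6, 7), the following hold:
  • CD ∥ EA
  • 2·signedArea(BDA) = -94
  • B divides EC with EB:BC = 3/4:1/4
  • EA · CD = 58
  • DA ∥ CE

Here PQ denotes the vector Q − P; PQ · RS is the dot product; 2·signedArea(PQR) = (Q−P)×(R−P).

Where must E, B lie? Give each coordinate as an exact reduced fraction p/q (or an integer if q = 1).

B = (-5/4, 27/4)
E = (-2, -3)

1. E_x = -2  [CD ∥ EA ∩ DA ∥ CE]
2. E_y = -3  [CD ∥ EA ∩ DA ∥ CE]
   → E = (-2, -3)
3. B_x = -5/4  [B divides EC with EB:BC = 3/4:1/4]
4. B_y = 27/4  [B divides EC with EB:BC = 3/4:1/4]
   → B = (-5/4, 27/4)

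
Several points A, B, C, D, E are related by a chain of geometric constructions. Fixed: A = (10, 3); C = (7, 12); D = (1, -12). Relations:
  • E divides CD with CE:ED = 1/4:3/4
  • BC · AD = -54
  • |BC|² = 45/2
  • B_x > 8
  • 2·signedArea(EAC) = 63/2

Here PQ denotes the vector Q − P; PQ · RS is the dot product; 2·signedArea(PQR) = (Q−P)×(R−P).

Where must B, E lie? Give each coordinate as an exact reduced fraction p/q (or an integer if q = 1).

B = (17/2, 15/2)
E = (11/2, 6)

1. B_x = 17/2  [line 9·x + 15·y + -189 = 0 ∩ |BC|² = 45/2]
2. B_y = 15/2  [line 9·x + 15·y + -189 = 0 ∩ |BC|² = 45/2]
   → B = (17/2, 15/2)
3. E_x = 11/2  [E divides CD with CE:ED = 1/4:3/4]
4. E_y = 6  [E divides CD with CE:ED = 1/4:3/4]
   → E = (11/2, 6)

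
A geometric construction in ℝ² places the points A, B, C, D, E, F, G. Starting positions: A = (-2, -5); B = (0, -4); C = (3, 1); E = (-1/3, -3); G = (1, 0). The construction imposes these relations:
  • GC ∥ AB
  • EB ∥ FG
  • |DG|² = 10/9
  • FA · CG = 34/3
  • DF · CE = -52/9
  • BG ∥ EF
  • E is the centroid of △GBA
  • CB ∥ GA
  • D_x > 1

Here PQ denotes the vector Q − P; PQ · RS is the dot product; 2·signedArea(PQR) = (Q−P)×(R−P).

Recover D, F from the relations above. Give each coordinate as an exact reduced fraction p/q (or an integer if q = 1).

1. F_x = 2/3  [EB ∥ FG ∩ BG ∥ EF]
2. F_y = 1  [EB ∥ FG ∩ BG ∥ EF]
   → F = (2/3, 1)
3. D_x = 4/3  [line 10/3·x + 4·y + -4/9 = 0 ∩ |DG|² = 10/9]
4. D_y = -1  [line 10/3·x + 4·y + -4/9 = 0 ∩ |DG|² = 10/9]
   → D = (4/3, -1)

D = (4/3, -1)
F = (2/3, 1)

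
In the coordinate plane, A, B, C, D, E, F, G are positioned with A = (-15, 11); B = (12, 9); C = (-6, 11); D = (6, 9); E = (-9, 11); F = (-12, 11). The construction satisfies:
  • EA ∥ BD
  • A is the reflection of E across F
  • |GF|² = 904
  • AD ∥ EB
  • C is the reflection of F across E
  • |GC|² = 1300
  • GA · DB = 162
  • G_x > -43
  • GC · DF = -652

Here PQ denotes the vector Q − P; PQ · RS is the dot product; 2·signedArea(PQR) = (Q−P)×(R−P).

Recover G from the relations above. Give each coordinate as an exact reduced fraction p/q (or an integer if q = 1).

1. G_x = -42  [GA · DB = 162 ∩ GC · DF = -652]
2. G_y = 13  [GA · DB = 162 ∩ GC · DF = -652]
   → G = (-42, 13)

G = (-42, 13)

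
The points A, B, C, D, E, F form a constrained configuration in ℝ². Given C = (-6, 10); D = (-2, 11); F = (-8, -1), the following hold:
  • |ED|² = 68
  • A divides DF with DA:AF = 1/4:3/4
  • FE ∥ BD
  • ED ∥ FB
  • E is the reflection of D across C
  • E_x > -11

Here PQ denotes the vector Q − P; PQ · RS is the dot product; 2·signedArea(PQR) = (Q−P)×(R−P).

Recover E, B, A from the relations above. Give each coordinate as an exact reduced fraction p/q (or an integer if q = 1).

1. E_x = -10  [E is the reflection of D across C]
2. E_y = 9  [E is the reflection of D across C]
   → E = (-10, 9)
3. B_x = 0  [FE ∥ BD ∩ ED ∥ FB]
4. B_y = 1  [FE ∥ BD ∩ ED ∥ FB]
   → B = (0, 1)
5. A_x = -7/2  [A divides DF with DA:AF = 1/4:3/4]
6. A_y = 8  [A divides DF with DA:AF = 1/4:3/4]
   → A = (-7/2, 8)

A = (-7/2, 8)
B = (0, 1)
E = (-10, 9)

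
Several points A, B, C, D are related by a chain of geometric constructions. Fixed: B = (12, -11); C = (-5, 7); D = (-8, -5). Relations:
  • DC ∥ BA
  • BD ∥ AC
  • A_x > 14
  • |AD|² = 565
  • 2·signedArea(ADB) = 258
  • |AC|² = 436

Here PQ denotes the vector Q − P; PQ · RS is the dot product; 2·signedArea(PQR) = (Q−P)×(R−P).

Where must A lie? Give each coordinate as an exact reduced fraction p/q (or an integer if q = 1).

A = (15, 1)

1. A_x = 15  [BD ∥ AC ∩ DC ∥ BA]
2. A_y = 1  [BD ∥ AC ∩ DC ∥ BA]
   → A = (15, 1)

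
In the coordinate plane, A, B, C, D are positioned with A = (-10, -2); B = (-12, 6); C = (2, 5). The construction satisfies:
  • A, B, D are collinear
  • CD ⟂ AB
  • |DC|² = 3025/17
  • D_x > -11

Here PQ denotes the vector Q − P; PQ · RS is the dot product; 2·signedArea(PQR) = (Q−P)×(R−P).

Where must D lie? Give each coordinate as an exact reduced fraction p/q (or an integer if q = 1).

D = (-186/17, 30/17)

1. D_x = -186/17  [A, B, D are collinear ∩ CD ⟂ AB]
2. D_y = 30/17  [A, B, D are collinear ∩ CD ⟂ AB]
   → D = (-186/17, 30/17)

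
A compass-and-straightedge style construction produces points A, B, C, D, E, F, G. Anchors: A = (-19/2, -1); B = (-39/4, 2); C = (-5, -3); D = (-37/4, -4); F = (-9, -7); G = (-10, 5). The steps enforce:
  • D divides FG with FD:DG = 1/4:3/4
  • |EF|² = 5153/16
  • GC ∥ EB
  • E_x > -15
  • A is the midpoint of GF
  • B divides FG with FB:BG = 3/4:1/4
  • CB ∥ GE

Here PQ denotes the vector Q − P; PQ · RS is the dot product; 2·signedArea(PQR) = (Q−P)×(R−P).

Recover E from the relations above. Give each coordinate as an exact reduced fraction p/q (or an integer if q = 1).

E = (-59/4, 10)

1. E_x = -59/4  [GC ∥ EB ∩ CB ∥ GE]
2. E_y = 10  [GC ∥ EB ∩ CB ∥ GE]
   → E = (-59/4, 10)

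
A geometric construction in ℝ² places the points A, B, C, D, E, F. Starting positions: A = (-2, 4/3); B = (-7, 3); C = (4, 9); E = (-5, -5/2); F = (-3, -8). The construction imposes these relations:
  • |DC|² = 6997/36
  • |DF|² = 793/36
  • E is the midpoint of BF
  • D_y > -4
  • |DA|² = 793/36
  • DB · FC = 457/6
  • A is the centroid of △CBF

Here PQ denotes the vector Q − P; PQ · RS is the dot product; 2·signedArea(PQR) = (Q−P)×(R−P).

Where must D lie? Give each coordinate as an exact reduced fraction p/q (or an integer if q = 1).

1. D_x = -5/2  [line -7·x + -17·y + -445/6 = 0 ∩ |DC|² = 6997/36]
2. D_y = -10/3  [line -7·x + -17·y + -445/6 = 0 ∩ |DC|² = 6997/36]
   → D = (-5/2, -10/3)

D = (-5/2, -10/3)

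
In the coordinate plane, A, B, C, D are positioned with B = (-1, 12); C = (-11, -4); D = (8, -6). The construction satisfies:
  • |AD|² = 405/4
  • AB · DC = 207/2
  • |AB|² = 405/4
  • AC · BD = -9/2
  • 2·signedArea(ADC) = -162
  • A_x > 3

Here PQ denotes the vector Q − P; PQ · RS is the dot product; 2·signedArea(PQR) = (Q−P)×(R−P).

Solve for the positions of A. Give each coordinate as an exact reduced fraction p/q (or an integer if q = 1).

A = (7/2, 3)

1. A_x = 7/2  [2·signedArea(ADC) = -162 ∩ AB · DC = 207/2]
2. A_y = 3  [2·signedArea(ADC) = -162 ∩ AB · DC = 207/2]
   → A = (7/2, 3)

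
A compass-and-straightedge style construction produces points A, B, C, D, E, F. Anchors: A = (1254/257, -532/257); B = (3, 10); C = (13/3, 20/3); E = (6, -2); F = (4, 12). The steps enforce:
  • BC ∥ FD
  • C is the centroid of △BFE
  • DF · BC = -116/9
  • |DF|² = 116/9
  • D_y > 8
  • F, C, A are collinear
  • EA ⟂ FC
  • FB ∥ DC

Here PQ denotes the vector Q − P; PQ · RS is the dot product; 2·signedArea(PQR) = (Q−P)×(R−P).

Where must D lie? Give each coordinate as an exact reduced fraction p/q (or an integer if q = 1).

D = (16/3, 26/3)

1. D_x = 16/3  [FB ∥ DC ∩ BC ∥ FD]
2. D_y = 26/3  [FB ∥ DC ∩ BC ∥ FD]
   → D = (16/3, 26/3)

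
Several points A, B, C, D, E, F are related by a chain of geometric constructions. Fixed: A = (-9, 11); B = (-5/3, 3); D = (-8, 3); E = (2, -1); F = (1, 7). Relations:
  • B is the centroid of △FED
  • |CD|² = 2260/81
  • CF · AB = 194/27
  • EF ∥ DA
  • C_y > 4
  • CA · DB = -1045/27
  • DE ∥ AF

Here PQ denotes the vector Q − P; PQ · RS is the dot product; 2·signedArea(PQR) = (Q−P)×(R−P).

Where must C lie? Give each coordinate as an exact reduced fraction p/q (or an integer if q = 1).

C = (-26/9, 13/3)

1. C_x = -26/9  [CF · AB = 194/27 ∩ CA · DB = -1045/27]
2. C_y = 13/3  [CF · AB = 194/27 ∩ CA · DB = -1045/27]
   → C = (-26/9, 13/3)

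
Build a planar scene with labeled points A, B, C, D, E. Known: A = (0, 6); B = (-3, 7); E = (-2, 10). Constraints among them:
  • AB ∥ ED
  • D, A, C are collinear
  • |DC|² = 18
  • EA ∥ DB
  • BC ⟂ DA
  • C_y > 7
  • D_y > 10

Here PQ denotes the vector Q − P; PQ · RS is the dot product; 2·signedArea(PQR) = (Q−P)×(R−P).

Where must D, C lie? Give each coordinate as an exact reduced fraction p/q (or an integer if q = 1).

C = (-2, 8)
D = (-5, 11)

1. D_x = -5  [EA ∥ DB ∩ AB ∥ ED]
2. D_y = 11  [EA ∥ DB ∩ AB ∥ ED]
   → D = (-5, 11)
3. C_x = -2  [D, A, C are collinear ∩ BC ⟂ DA]
4. C_y = 8  [D, A, C are collinear ∩ BC ⟂ DA]
   → C = (-2, 8)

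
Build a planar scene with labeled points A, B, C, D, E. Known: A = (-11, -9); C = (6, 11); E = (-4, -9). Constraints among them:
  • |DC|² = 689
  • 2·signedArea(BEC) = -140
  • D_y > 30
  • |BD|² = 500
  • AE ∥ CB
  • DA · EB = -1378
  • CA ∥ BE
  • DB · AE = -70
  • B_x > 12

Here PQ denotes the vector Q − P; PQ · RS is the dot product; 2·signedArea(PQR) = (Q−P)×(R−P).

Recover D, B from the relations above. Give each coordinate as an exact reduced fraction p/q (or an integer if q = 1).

B = (13, 11)
D = (23, 31)

1. B_x = 13  [CA ∥ BE ∩ AE ∥ CB]
2. B_y = 11  [CA ∥ BE ∩ AE ∥ CB]
   → B = (13, 11)
3. D_x = 23  [DA · EB = -1378 ∩ DB · AE = -70]
4. D_y = 31  [DA · EB = -1378 ∩ DB · AE = -70]
   → D = (23, 31)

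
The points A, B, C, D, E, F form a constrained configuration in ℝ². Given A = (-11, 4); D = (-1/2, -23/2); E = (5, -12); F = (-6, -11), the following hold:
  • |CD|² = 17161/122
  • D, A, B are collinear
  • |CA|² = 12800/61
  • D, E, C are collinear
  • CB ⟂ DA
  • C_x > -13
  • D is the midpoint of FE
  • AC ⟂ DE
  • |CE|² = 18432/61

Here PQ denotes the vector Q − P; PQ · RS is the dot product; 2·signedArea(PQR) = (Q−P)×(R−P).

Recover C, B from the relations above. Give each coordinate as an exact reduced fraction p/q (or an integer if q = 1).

1. C_x = -751/61  [D, E, C are collinear ∩ AC ⟂ DE]
2. C_y = -636/61  [D, E, C are collinear ∩ AC ⟂ DE]
   → C = (-751/61, -636/61)
3. B_x = -201571/42761  [D, A, B are collinear ∩ CB ⟂ DA]
4. B_y = -225756/42761  [D, A, B are collinear ∩ CB ⟂ DA]
   → B = (-201571/42761, -225756/42761)

B = (-201571/42761, -225756/42761)
C = (-751/61, -636/61)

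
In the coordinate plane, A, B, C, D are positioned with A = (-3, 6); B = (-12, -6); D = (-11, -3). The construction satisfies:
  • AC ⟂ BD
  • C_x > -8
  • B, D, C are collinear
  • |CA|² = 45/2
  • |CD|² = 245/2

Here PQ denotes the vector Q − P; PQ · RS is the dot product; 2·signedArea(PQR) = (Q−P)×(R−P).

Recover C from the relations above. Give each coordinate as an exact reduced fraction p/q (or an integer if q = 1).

C = (-15/2, 15/2)

1. C_x = -15/2  [B, D, C are collinear ∩ AC ⟂ BD]
2. C_y = 15/2  [B, D, C are collinear ∩ AC ⟂ BD]
   → C = (-15/2, 15/2)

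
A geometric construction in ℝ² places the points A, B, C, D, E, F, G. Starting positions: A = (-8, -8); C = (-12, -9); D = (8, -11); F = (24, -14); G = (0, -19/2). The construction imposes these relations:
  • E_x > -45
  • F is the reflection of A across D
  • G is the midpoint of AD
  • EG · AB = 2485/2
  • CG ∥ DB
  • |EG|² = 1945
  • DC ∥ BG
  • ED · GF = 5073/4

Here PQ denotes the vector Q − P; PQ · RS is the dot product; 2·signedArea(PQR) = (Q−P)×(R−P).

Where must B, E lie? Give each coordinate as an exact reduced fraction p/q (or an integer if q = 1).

1. B_x = 20  [DC ∥ BG ∩ CG ∥ DB]
2. B_y = -23/2  [DC ∥ BG ∩ CG ∥ DB]
   → B = (20, -23/2)
3. E_x = -44  [ED · GF = 5073/4 ∩ EG · AB = 2485/2]
4. E_y = -13/2  [ED · GF = 5073/4 ∩ EG · AB = 2485/2]
   → E = (-44, -13/2)

B = (20, -23/2)
E = (-44, -13/2)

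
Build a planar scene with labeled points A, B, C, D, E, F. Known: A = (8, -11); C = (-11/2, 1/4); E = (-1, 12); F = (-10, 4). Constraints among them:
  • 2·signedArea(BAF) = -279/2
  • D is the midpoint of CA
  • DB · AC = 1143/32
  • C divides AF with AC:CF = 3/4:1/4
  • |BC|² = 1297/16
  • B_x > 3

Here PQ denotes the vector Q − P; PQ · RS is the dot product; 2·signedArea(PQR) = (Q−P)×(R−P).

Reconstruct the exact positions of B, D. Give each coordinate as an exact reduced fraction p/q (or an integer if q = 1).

B = (7/2, 1/2)
D = (5/4, -43/8)

1. B_x = 7/2  [line -15·x + -18·y + 123/2 = 0 ∩ |BC|² = 1297/16]
2. B_y = 1/2  [line -15·x + -18·y + 123/2 = 0 ∩ |BC|² = 1297/16]
   → B = (7/2, 1/2)
3. D_x = 5/4  [D is the midpoint of CA]
4. D_y = -43/8  [D is the midpoint of CA]
   → D = (5/4, -43/8)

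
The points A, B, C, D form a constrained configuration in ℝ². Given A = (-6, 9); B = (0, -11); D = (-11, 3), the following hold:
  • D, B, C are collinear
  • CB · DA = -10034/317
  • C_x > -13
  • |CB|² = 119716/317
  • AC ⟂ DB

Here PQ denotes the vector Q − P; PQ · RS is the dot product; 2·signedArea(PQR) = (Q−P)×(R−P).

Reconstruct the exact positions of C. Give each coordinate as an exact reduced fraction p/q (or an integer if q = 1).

1. C_x = -3806/317  [D, B, C are collinear ∩ AC ⟂ DB]
2. C_y = 1357/317  [D, B, C are collinear ∩ AC ⟂ DB]
   → C = (-3806/317, 1357/317)

C = (-3806/317, 1357/317)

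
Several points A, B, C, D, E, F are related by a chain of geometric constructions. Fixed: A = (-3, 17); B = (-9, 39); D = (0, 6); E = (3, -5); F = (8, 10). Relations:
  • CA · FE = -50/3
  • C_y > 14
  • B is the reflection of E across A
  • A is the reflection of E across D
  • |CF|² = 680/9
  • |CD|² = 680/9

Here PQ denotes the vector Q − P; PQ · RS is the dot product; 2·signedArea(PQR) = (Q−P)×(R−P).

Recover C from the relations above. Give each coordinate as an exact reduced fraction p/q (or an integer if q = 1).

1. C_x = 2/3  [line 5·x + 15·y + -670/3 = 0 ∩ |CD|² = 680/9]
2. C_y = 44/3  [line 5·x + 15·y + -670/3 = 0 ∩ |CD|² = 680/9]
   → C = (2/3, 44/3)

C = (2/3, 44/3)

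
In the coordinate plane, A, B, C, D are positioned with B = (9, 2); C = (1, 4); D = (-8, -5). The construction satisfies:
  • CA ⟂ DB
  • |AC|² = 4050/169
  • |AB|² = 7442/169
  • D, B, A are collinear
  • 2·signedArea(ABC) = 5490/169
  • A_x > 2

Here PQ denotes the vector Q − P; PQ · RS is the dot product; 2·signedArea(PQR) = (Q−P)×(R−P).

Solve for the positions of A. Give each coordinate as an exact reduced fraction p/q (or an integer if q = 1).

A = (484/169, -89/169)

1. A_x = 484/169  [D, B, A are collinear ∩ CA ⟂ DB]
2. A_y = -89/169  [D, B, A are collinear ∩ CA ⟂ DB]
   → A = (484/169, -89/169)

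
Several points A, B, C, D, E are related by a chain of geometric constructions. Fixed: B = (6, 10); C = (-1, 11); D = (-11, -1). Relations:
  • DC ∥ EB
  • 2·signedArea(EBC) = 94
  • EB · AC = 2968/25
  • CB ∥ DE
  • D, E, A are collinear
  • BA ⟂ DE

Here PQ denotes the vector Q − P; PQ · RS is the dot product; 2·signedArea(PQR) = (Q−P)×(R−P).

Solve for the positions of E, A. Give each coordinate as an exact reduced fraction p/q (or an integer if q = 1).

A = (103/25, -79/25)
E = (-4, -2)

1. E_x = -4  [DC ∥ EB ∩ CB ∥ DE]
2. E_y = -2  [DC ∥ EB ∩ CB ∥ DE]
   → E = (-4, -2)
3. A_x = 103/25  [D, E, A are collinear ∩ BA ⟂ DE]
4. A_y = -79/25  [D, E, A are collinear ∩ BA ⟂ DE]
   → A = (103/25, -79/25)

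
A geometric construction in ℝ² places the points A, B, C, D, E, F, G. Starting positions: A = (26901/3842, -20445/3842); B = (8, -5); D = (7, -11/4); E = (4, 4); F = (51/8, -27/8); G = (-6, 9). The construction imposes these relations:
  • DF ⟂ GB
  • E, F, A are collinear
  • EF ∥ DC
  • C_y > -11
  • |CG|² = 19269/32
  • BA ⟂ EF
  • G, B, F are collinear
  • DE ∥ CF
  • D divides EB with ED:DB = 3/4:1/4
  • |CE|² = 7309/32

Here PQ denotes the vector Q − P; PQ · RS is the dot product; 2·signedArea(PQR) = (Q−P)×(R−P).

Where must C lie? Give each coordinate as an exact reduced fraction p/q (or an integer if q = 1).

C = (75/8, -81/8)

1. C_x = 75/8  [DE ∥ CF ∩ EF ∥ DC]
2. C_y = -81/8  [DE ∥ CF ∩ EF ∥ DC]
   → C = (75/8, -81/8)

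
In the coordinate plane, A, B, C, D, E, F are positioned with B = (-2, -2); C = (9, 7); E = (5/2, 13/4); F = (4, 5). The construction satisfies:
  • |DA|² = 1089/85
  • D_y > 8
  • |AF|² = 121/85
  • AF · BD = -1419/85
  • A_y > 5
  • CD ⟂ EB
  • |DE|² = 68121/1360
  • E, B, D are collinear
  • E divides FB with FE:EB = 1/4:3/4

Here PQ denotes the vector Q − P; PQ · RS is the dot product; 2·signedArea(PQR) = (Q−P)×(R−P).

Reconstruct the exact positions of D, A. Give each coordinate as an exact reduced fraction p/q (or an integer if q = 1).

A = (406/85, 502/85)
D = (604/85, 733/85)

1. D_x = 604/85  [E, B, D are collinear ∩ CD ⟂ EB]
2. D_y = 733/85  [E, B, D are collinear ∩ CD ⟂ EB]
   → D = (604/85, 733/85)
3. A_x = 406/85  [line -774/85·x + -903/85·y + 1806/17 = 0 ∩ |AF|² = 121/85]
4. A_y = 502/85  [line -774/85·x + -903/85·y + 1806/17 = 0 ∩ |AF|² = 121/85]
   → A = (406/85, 502/85)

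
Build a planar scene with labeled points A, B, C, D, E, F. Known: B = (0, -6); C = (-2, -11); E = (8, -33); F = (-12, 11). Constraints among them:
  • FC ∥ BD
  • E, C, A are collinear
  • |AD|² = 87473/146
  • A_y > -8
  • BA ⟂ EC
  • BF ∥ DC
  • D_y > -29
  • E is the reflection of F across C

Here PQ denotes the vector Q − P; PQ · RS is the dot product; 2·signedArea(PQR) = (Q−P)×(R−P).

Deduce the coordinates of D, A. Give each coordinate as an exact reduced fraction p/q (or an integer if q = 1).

A = (-517/146, -1111/146)
D = (10, -28)

1. D_x = 10  [BF ∥ DC ∩ FC ∥ BD]
2. D_y = -28  [BF ∥ DC ∩ FC ∥ BD]
   → D = (10, -28)
3. A_x = -517/146  [E, C, A are collinear ∩ BA ⟂ EC]
4. A_y = -1111/146  [E, C, A are collinear ∩ BA ⟂ EC]
   → A = (-517/146, -1111/146)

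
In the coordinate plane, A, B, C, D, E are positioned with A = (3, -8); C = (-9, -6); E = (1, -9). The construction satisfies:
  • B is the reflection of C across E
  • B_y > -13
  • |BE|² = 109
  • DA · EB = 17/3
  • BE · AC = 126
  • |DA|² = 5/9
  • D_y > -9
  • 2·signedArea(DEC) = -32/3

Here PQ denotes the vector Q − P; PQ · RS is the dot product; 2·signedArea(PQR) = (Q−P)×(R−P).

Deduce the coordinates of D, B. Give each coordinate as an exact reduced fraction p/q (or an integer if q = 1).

B = (11, -12)
D = (7/3, -25/3)

1. B_x = 11  [B is the reflection of C across E]
2. B_y = -12  [B is the reflection of C across E]
   → B = (11, -12)
3. D_x = 7/3  [DA · EB = 17/3 ∩ 2·signedArea(DEC) = -32/3]
4. D_y = -25/3  [DA · EB = 17/3 ∩ 2·signedArea(DEC) = -32/3]
   → D = (7/3, -25/3)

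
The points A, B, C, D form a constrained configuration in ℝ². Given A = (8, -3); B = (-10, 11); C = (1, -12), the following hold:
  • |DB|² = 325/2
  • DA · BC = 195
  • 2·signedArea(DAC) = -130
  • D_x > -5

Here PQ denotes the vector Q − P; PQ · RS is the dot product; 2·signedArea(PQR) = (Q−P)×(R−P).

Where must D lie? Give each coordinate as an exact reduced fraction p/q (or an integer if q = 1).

1. D_x = -9/2  [2·signedArea(DAC) = -130 ∩ DA · BC = 195]
2. D_y = -1/2  [2·signedArea(DAC) = -130 ∩ DA · BC = 195]
   → D = (-9/2, -1/2)

D = (-9/2, -1/2)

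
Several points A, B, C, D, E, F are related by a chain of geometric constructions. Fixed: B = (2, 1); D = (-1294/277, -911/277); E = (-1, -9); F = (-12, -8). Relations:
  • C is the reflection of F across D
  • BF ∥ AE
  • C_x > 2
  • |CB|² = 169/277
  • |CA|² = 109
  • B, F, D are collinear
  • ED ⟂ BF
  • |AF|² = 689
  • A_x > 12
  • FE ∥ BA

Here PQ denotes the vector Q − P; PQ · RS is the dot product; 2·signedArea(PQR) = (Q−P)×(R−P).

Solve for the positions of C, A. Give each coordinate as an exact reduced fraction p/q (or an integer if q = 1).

1. C_x = 736/277  [C is the reflection of F across D]
2. C_y = 394/277  [C is the reflection of F across D]
   → C = (736/277, 394/277)
3. A_x = 13  [BF ∥ AE ∩ FE ∥ BA]
4. A_y = 0  [BF ∥ AE ∩ FE ∥ BA]
   → A = (13, 0)

A = (13, 0)
C = (736/277, 394/277)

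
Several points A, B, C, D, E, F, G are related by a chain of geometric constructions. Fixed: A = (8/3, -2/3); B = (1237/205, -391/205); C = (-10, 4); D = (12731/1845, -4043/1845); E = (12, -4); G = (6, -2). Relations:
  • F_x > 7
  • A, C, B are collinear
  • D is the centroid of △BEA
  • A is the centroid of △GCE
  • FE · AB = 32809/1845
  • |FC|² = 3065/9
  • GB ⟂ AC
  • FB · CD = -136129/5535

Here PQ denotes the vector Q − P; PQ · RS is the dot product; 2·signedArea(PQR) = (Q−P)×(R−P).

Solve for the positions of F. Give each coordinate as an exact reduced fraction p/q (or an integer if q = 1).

1. F_x = 22/3  [FB · CD = -136129/5535 ∩ FE · AB = 32809/1845]
2. F_y = -7/3  [FB · CD = -136129/5535 ∩ FE · AB = 32809/1845]
   → F = (22/3, -7/3)

F = (22/3, -7/3)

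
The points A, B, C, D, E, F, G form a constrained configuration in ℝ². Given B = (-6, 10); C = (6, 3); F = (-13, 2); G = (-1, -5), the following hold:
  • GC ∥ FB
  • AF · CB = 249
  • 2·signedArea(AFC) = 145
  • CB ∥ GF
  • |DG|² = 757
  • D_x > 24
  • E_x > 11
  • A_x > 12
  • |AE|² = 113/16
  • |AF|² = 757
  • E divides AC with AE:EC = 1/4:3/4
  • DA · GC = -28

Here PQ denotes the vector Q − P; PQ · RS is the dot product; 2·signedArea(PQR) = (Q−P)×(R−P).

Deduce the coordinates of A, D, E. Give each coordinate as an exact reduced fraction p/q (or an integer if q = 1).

1. A_x = 13  [AF · CB = 249 ∩ 2·signedArea(AFC) = 145]
2. A_y = 11  [AF · CB = 249 ∩ 2·signedArea(AFC) = 145]
   → A = (13, 11)
3. D_x = 25  [line -7·x + -8·y + 207 = 0 ∩ |DG|² = 757]
4. D_y = 4  [line -7·x + -8·y + 207 = 0 ∩ |DG|² = 757]
   → D = (25, 4)
5. E_x = 45/4  [E divides AC with AE:EC = 1/4:3/4]
6. E_y = 9  [E divides AC with AE:EC = 1/4:3/4]
   → E = (45/4, 9)

A = (13, 11)
D = (25, 4)
E = (45/4, 9)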